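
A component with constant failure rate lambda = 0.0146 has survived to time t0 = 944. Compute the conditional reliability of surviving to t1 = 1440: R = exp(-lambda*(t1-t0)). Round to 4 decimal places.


lambda = 0.0146
t0 = 944, t1 = 1440
t1 - t0 = 496
lambda * (t1-t0) = 0.0146 * 496 = 7.2416
R = exp(-7.2416)
R = 0.0007

0.0007


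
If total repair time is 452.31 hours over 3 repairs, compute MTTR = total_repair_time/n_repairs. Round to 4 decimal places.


total_repair_time = 452.31
n_repairs = 3
MTTR = 452.31 / 3
MTTR = 150.77

150.77


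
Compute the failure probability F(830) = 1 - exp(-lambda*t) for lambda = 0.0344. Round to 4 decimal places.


lambda = 0.0344, t = 830
lambda * t = 28.552
exp(-28.552) = 0.0
F(t) = 1 - 0.0
F(t) = 1.0

1.0


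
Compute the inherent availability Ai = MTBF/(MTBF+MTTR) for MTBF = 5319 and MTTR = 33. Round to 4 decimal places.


MTBF = 5319
MTTR = 33
MTBF + MTTR = 5352
Ai = 5319 / 5352
Ai = 0.9938

0.9938


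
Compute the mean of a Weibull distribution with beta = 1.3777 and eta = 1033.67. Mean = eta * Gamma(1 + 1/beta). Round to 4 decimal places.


beta = 1.3777, eta = 1033.67
1/beta = 0.7258
1 + 1/beta = 1.7258
Gamma(1.7258) = 0.9138
Mean = 1033.67 * 0.9138
Mean = 944.5578

944.5578


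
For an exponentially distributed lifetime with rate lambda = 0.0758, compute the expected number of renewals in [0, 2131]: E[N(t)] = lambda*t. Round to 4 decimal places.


lambda = 0.0758
t = 2131
E[N(t)] = lambda * t
E[N(t)] = 0.0758 * 2131
E[N(t)] = 161.5298

161.5298


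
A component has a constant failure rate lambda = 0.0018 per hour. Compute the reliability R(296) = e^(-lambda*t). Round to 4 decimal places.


lambda = 0.0018
t = 296
lambda * t = 0.5328
R(t) = e^(-0.5328)
R(t) = 0.587

0.587


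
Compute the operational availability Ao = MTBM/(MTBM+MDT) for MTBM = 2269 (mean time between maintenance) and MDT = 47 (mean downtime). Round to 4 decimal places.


MTBM = 2269
MDT = 47
MTBM + MDT = 2316
Ao = 2269 / 2316
Ao = 0.9797

0.9797


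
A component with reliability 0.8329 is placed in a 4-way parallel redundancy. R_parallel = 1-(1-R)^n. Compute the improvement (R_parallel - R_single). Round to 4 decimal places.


R_single = 0.8329, n = 4
1 - R_single = 0.1671
(1 - R_single)^n = 0.1671^4 = 0.0008
R_parallel = 1 - 0.0008 = 0.9992
Improvement = 0.9992 - 0.8329
Improvement = 0.1663

0.1663


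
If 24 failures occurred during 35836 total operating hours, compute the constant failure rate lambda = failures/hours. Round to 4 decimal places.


failures = 24
total_hours = 35836
lambda = 24 / 35836
lambda = 0.0007

0.0007


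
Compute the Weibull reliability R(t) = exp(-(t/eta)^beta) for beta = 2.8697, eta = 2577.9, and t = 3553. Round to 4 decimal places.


beta = 2.8697, eta = 2577.9, t = 3553
t/eta = 3553 / 2577.9 = 1.3783
(t/eta)^beta = 1.3783^2.8697 = 2.5109
R(t) = exp(-2.5109)
R(t) = 0.0812

0.0812


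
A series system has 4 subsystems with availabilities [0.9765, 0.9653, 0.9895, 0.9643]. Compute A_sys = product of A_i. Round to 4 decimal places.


Subsystems: [0.9765, 0.9653, 0.9895, 0.9643]
After subsystem 1 (A=0.9765): product = 0.9765
After subsystem 2 (A=0.9653): product = 0.9426
After subsystem 3 (A=0.9895): product = 0.9327
After subsystem 4 (A=0.9643): product = 0.8994
A_sys = 0.8994

0.8994


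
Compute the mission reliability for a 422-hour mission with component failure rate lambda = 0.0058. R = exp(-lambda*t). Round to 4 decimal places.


lambda = 0.0058
mission_time = 422
lambda * t = 0.0058 * 422 = 2.4476
R = exp(-2.4476)
R = 0.0865

0.0865


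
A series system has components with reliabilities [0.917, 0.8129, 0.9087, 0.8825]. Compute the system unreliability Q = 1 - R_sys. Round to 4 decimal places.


Components: [0.917, 0.8129, 0.9087, 0.8825]
After component 1: product = 0.917
After component 2: product = 0.7454
After component 3: product = 0.6774
After component 4: product = 0.5978
R_sys = 0.5978
Q = 1 - 0.5978 = 0.4022

0.4022


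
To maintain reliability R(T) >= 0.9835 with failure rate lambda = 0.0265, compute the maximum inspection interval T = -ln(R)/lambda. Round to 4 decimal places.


R_target = 0.9835
lambda = 0.0265
-ln(0.9835) = 0.0166
T = 0.0166 / 0.0265
T = 0.6278

0.6278


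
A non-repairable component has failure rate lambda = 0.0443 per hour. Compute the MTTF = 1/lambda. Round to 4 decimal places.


lambda = 0.0443
MTTF = 1 / 0.0443
MTTF = 22.5734

22.5734


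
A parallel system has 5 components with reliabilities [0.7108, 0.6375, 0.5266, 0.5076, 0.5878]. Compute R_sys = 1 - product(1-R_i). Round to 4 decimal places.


Components: [0.7108, 0.6375, 0.5266, 0.5076, 0.5878]
(1 - 0.7108) = 0.2892, running product = 0.2892
(1 - 0.6375) = 0.3625, running product = 0.1048
(1 - 0.5266) = 0.4734, running product = 0.0496
(1 - 0.5076) = 0.4924, running product = 0.0244
(1 - 0.5878) = 0.4122, running product = 0.0101
Product of (1-R_i) = 0.0101
R_sys = 1 - 0.0101 = 0.9899

0.9899


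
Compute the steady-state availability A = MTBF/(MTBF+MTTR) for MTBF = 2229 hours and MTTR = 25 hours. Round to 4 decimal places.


MTBF = 2229
MTTR = 25
MTBF + MTTR = 2254
A = 2229 / 2254
A = 0.9889

0.9889


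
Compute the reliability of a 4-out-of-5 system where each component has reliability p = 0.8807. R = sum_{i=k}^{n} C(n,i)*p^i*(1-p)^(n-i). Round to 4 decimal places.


k = 4, n = 5, p = 0.8807
i=4: C(5,4)=5 * 0.8807^4 * 0.1193^1 = 0.3589
i=5: C(5,5)=1 * 0.8807^5 * 0.1193^0 = 0.5298
R = sum of terms = 0.8887

0.8887


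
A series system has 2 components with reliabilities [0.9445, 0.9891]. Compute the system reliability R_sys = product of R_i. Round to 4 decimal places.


Components: [0.9445, 0.9891]
After component 1 (R=0.9445): product = 0.9445
After component 2 (R=0.9891): product = 0.9342
R_sys = 0.9342

0.9342


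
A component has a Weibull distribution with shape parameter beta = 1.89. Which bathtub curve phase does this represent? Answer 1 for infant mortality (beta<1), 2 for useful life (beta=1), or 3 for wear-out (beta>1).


beta = 1.89
Compare beta to 1:
beta < 1 => infant mortality (phase 1)
beta = 1 => useful life (phase 2)
beta > 1 => wear-out (phase 3)
Since beta = 1.89, this is wear-out (increasing failure rate)
Phase = 3

3


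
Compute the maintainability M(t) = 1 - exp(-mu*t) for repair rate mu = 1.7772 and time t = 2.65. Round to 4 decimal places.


mu = 1.7772, t = 2.65
mu * t = 1.7772 * 2.65 = 4.7096
exp(-4.7096) = 0.009
M(t) = 1 - 0.009
M(t) = 0.991

0.991


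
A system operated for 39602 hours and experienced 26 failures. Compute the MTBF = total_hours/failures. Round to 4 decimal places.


total_hours = 39602
failures = 26
MTBF = 39602 / 26
MTBF = 1523.1538

1523.1538


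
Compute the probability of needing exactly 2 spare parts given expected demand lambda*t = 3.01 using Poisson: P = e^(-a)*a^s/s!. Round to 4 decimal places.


a = 3.01, s = 2
e^(-a) = e^(-3.01) = 0.0493
a^s = 3.01^2 = 9.0601
s! = 2
P = 0.0493 * 9.0601 / 2
P = 0.2233

0.2233


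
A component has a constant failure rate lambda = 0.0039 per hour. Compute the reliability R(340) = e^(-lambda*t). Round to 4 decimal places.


lambda = 0.0039
t = 340
lambda * t = 1.326
R(t) = e^(-1.326)
R(t) = 0.2655

0.2655


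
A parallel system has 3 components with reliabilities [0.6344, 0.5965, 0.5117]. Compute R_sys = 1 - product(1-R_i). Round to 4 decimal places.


Components: [0.6344, 0.5965, 0.5117]
(1 - 0.6344) = 0.3656, running product = 0.3656
(1 - 0.5965) = 0.4035, running product = 0.1475
(1 - 0.5117) = 0.4883, running product = 0.072
Product of (1-R_i) = 0.072
R_sys = 1 - 0.072 = 0.928

0.928


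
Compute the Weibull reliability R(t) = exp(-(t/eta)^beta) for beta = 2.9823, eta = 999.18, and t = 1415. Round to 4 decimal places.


beta = 2.9823, eta = 999.18, t = 1415
t/eta = 1415 / 999.18 = 1.4162
(t/eta)^beta = 1.4162^2.9823 = 2.8227
R(t) = exp(-2.8227)
R(t) = 0.0594

0.0594


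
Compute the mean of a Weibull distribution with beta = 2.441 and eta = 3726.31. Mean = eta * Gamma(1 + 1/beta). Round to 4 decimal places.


beta = 2.441, eta = 3726.31
1/beta = 0.4097
1 + 1/beta = 1.4097
Gamma(1.4097) = 0.8868
Mean = 3726.31 * 0.8868
Mean = 3304.4163

3304.4163


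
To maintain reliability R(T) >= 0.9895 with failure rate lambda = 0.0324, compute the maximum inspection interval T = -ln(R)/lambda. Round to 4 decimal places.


R_target = 0.9895
lambda = 0.0324
-ln(0.9895) = 0.0106
T = 0.0106 / 0.0324
T = 0.3258

0.3258


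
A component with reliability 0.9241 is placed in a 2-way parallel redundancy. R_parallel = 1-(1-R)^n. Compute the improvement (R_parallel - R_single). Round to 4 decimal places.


R_single = 0.9241, n = 2
1 - R_single = 0.0759
(1 - R_single)^n = 0.0759^2 = 0.0058
R_parallel = 1 - 0.0058 = 0.9942
Improvement = 0.9942 - 0.9241
Improvement = 0.0701

0.0701


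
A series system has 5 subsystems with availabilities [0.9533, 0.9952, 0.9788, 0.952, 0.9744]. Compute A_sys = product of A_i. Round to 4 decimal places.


Subsystems: [0.9533, 0.9952, 0.9788, 0.952, 0.9744]
After subsystem 1 (A=0.9533): product = 0.9533
After subsystem 2 (A=0.9952): product = 0.9487
After subsystem 3 (A=0.9788): product = 0.9286
After subsystem 4 (A=0.952): product = 0.884
After subsystem 5 (A=0.9744): product = 0.8614
A_sys = 0.8614

0.8614


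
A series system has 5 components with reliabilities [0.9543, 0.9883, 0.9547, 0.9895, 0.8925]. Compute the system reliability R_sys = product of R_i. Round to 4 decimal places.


Components: [0.9543, 0.9883, 0.9547, 0.9895, 0.8925]
After component 1 (R=0.9543): product = 0.9543
After component 2 (R=0.9883): product = 0.9431
After component 3 (R=0.9547): product = 0.9004
After component 4 (R=0.9895): product = 0.891
After component 5 (R=0.8925): product = 0.7952
R_sys = 0.7952

0.7952


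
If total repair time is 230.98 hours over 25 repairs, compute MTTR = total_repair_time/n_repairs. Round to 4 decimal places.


total_repair_time = 230.98
n_repairs = 25
MTTR = 230.98 / 25
MTTR = 9.2392

9.2392


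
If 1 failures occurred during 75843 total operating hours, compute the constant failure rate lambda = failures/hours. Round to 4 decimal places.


failures = 1
total_hours = 75843
lambda = 1 / 75843
lambda = 0.0

0.0


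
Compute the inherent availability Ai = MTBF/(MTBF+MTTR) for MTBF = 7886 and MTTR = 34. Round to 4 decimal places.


MTBF = 7886
MTTR = 34
MTBF + MTTR = 7920
Ai = 7886 / 7920
Ai = 0.9957

0.9957


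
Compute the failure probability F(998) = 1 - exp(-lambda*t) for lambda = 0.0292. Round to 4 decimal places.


lambda = 0.0292, t = 998
lambda * t = 29.1416
exp(-29.1416) = 0.0
F(t) = 1 - 0.0
F(t) = 1.0

1.0


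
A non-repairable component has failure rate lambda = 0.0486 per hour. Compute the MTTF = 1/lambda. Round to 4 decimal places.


lambda = 0.0486
MTTF = 1 / 0.0486
MTTF = 20.5761

20.5761


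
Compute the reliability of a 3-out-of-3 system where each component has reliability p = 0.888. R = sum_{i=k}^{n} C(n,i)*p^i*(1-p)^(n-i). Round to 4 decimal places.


k = 3, n = 3, p = 0.888
i=3: C(3,3)=1 * 0.888^3 * 0.112^0 = 0.7002
R = sum of terms = 0.7002

0.7002


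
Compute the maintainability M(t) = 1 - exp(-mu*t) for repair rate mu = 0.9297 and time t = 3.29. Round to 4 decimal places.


mu = 0.9297, t = 3.29
mu * t = 0.9297 * 3.29 = 3.0587
exp(-3.0587) = 0.0469
M(t) = 1 - 0.0469
M(t) = 0.9531

0.9531


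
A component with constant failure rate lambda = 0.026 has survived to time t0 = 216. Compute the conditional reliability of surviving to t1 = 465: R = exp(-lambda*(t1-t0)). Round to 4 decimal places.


lambda = 0.026
t0 = 216, t1 = 465
t1 - t0 = 249
lambda * (t1-t0) = 0.026 * 249 = 6.474
R = exp(-6.474)
R = 0.0015

0.0015


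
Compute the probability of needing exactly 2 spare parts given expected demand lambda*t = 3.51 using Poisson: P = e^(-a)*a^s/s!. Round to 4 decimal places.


a = 3.51, s = 2
e^(-a) = e^(-3.51) = 0.0299
a^s = 3.51^2 = 12.3201
s! = 2
P = 0.0299 * 12.3201 / 2
P = 0.1842

0.1842


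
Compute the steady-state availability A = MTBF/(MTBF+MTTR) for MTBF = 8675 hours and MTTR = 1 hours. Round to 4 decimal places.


MTBF = 8675
MTTR = 1
MTBF + MTTR = 8676
A = 8675 / 8676
A = 0.9999

0.9999


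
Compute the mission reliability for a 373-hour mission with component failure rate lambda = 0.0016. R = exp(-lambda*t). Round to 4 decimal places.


lambda = 0.0016
mission_time = 373
lambda * t = 0.0016 * 373 = 0.5968
R = exp(-0.5968)
R = 0.5506

0.5506


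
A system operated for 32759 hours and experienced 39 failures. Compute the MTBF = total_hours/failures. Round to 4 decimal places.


total_hours = 32759
failures = 39
MTBF = 32759 / 39
MTBF = 839.9744

839.9744


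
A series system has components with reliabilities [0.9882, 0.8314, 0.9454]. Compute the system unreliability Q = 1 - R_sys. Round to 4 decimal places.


Components: [0.9882, 0.8314, 0.9454]
After component 1: product = 0.9882
After component 2: product = 0.8216
After component 3: product = 0.7767
R_sys = 0.7767
Q = 1 - 0.7767 = 0.2233

0.2233


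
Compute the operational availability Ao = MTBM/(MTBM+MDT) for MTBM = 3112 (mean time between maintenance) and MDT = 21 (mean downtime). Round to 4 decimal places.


MTBM = 3112
MDT = 21
MTBM + MDT = 3133
Ao = 3112 / 3133
Ao = 0.9933

0.9933


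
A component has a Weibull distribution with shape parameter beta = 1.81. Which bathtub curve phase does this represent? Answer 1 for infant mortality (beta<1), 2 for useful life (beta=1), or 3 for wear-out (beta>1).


beta = 1.81
Compare beta to 1:
beta < 1 => infant mortality (phase 1)
beta = 1 => useful life (phase 2)
beta > 1 => wear-out (phase 3)
Since beta = 1.81, this is wear-out (increasing failure rate)
Phase = 3

3


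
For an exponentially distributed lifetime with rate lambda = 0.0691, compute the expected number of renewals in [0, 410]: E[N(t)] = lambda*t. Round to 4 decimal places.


lambda = 0.0691
t = 410
E[N(t)] = lambda * t
E[N(t)] = 0.0691 * 410
E[N(t)] = 28.331

28.331


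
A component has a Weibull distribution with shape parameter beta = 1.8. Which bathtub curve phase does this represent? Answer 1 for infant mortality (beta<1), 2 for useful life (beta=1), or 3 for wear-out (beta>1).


beta = 1.8
Compare beta to 1:
beta < 1 => infant mortality (phase 1)
beta = 1 => useful life (phase 2)
beta > 1 => wear-out (phase 3)
Since beta = 1.8, this is wear-out (increasing failure rate)
Phase = 3

3


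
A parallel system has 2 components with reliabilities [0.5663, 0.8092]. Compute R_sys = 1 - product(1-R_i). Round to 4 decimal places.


Components: [0.5663, 0.8092]
(1 - 0.5663) = 0.4337, running product = 0.4337
(1 - 0.8092) = 0.1908, running product = 0.0827
Product of (1-R_i) = 0.0827
R_sys = 1 - 0.0827 = 0.9173

0.9173


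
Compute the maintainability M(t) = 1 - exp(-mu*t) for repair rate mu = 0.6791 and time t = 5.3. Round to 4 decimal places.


mu = 0.6791, t = 5.3
mu * t = 0.6791 * 5.3 = 3.5992
exp(-3.5992) = 0.0273
M(t) = 1 - 0.0273
M(t) = 0.9727

0.9727


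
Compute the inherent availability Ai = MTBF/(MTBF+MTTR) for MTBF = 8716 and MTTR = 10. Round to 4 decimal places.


MTBF = 8716
MTTR = 10
MTBF + MTTR = 8726
Ai = 8716 / 8726
Ai = 0.9989

0.9989


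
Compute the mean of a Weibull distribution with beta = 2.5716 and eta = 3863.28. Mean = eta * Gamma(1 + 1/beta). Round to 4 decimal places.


beta = 2.5716, eta = 3863.28
1/beta = 0.3889
1 + 1/beta = 1.3889
Gamma(1.3889) = 0.8879
Mean = 3863.28 * 0.8879
Mean = 3430.3116

3430.3116


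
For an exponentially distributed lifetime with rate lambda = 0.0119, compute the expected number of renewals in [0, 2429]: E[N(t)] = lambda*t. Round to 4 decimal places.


lambda = 0.0119
t = 2429
E[N(t)] = lambda * t
E[N(t)] = 0.0119 * 2429
E[N(t)] = 28.9051

28.9051


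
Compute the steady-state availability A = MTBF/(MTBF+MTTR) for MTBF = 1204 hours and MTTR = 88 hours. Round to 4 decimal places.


MTBF = 1204
MTTR = 88
MTBF + MTTR = 1292
A = 1204 / 1292
A = 0.9319

0.9319


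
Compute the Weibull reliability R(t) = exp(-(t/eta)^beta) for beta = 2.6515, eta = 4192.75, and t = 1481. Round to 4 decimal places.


beta = 2.6515, eta = 4192.75, t = 1481
t/eta = 1481 / 4192.75 = 0.3532
(t/eta)^beta = 0.3532^2.6515 = 0.0633
R(t) = exp(-0.0633)
R(t) = 0.9386

0.9386


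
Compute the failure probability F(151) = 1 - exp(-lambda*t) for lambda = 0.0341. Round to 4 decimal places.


lambda = 0.0341, t = 151
lambda * t = 5.1491
exp(-5.1491) = 0.0058
F(t) = 1 - 0.0058
F(t) = 0.9942

0.9942


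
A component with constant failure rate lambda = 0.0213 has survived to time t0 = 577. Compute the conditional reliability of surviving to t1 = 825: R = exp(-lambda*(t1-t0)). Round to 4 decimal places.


lambda = 0.0213
t0 = 577, t1 = 825
t1 - t0 = 248
lambda * (t1-t0) = 0.0213 * 248 = 5.2824
R = exp(-5.2824)
R = 0.0051

0.0051


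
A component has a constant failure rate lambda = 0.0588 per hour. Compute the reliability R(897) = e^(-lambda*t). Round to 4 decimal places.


lambda = 0.0588
t = 897
lambda * t = 52.7436
R(t) = e^(-52.7436)
R(t) = 0.0

0.0


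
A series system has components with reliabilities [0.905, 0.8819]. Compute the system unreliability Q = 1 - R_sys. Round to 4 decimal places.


Components: [0.905, 0.8819]
After component 1: product = 0.905
After component 2: product = 0.7981
R_sys = 0.7981
Q = 1 - 0.7981 = 0.2019

0.2019


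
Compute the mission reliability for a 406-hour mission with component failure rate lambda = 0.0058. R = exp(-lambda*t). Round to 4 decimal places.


lambda = 0.0058
mission_time = 406
lambda * t = 0.0058 * 406 = 2.3548
R = exp(-2.3548)
R = 0.0949

0.0949


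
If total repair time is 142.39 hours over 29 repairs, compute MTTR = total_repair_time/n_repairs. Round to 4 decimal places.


total_repair_time = 142.39
n_repairs = 29
MTTR = 142.39 / 29
MTTR = 4.91

4.91


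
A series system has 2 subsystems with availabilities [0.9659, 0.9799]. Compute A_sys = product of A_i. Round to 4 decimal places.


Subsystems: [0.9659, 0.9799]
After subsystem 1 (A=0.9659): product = 0.9659
After subsystem 2 (A=0.9799): product = 0.9465
A_sys = 0.9465

0.9465


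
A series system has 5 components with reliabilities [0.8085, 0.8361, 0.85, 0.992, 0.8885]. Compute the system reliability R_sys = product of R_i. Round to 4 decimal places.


Components: [0.8085, 0.8361, 0.85, 0.992, 0.8885]
After component 1 (R=0.8085): product = 0.8085
After component 2 (R=0.8361): product = 0.676
After component 3 (R=0.85): product = 0.5746
After component 4 (R=0.992): product = 0.57
After component 5 (R=0.8885): product = 0.5064
R_sys = 0.5064

0.5064


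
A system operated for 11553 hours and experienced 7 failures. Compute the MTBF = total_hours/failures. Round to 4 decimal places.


total_hours = 11553
failures = 7
MTBF = 11553 / 7
MTBF = 1650.4286

1650.4286


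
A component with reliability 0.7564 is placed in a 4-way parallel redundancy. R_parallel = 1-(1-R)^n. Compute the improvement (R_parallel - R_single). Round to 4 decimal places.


R_single = 0.7564, n = 4
1 - R_single = 0.2436
(1 - R_single)^n = 0.2436^4 = 0.0035
R_parallel = 1 - 0.0035 = 0.9965
Improvement = 0.9965 - 0.7564
Improvement = 0.2401

0.2401


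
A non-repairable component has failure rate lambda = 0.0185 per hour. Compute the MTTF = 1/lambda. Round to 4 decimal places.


lambda = 0.0185
MTTF = 1 / 0.0185
MTTF = 54.0541

54.0541


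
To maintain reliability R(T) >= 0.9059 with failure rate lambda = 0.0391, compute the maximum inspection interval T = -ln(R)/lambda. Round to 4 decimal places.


R_target = 0.9059
lambda = 0.0391
-ln(0.9059) = 0.0988
T = 0.0988 / 0.0391
T = 2.5275

2.5275


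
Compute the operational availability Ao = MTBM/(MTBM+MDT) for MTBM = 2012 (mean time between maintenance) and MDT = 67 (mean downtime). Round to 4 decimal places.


MTBM = 2012
MDT = 67
MTBM + MDT = 2079
Ao = 2012 / 2079
Ao = 0.9678

0.9678


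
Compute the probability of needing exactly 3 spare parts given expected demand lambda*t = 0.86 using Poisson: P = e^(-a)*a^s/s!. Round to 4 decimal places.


a = 0.86, s = 3
e^(-a) = e^(-0.86) = 0.4232
a^s = 0.86^3 = 0.6361
s! = 6
P = 0.4232 * 0.6361 / 6
P = 0.0449

0.0449


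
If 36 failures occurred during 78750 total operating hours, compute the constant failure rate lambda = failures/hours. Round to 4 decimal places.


failures = 36
total_hours = 78750
lambda = 36 / 78750
lambda = 0.0005

0.0005


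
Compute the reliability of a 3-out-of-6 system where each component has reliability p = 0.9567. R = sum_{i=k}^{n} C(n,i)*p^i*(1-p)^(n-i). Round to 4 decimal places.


k = 3, n = 6, p = 0.9567
i=3: C(6,3)=20 * 0.9567^3 * 0.0433^3 = 0.0014
i=4: C(6,4)=15 * 0.9567^4 * 0.0433^2 = 0.0236
i=5: C(6,5)=6 * 0.9567^5 * 0.0433^1 = 0.2082
i=6: C(6,6)=1 * 0.9567^6 * 0.0433^0 = 0.7668
R = sum of terms = 1.0

1.0


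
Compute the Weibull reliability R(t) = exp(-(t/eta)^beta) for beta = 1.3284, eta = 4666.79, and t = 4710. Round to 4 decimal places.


beta = 1.3284, eta = 4666.79, t = 4710
t/eta = 4710 / 4666.79 = 1.0093
(t/eta)^beta = 1.0093^1.3284 = 1.0123
R(t) = exp(-1.0123)
R(t) = 0.3634

0.3634


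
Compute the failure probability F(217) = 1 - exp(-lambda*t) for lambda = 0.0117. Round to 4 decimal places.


lambda = 0.0117, t = 217
lambda * t = 2.5389
exp(-2.5389) = 0.079
F(t) = 1 - 0.079
F(t) = 0.921

0.921


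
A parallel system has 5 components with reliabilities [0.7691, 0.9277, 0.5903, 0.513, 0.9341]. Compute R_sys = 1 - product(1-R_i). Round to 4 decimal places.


Components: [0.7691, 0.9277, 0.5903, 0.513, 0.9341]
(1 - 0.7691) = 0.2309, running product = 0.2309
(1 - 0.9277) = 0.0723, running product = 0.0167
(1 - 0.5903) = 0.4097, running product = 0.0068
(1 - 0.513) = 0.487, running product = 0.0033
(1 - 0.9341) = 0.0659, running product = 0.0002
Product of (1-R_i) = 0.0002
R_sys = 1 - 0.0002 = 0.9998

0.9998


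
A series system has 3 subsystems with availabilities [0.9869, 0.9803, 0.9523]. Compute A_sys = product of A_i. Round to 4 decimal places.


Subsystems: [0.9869, 0.9803, 0.9523]
After subsystem 1 (A=0.9869): product = 0.9869
After subsystem 2 (A=0.9803): product = 0.9675
After subsystem 3 (A=0.9523): product = 0.9213
A_sys = 0.9213

0.9213


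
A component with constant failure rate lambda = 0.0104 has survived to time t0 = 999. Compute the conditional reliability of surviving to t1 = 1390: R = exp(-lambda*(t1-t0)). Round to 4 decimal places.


lambda = 0.0104
t0 = 999, t1 = 1390
t1 - t0 = 391
lambda * (t1-t0) = 0.0104 * 391 = 4.0664
R = exp(-4.0664)
R = 0.0171

0.0171


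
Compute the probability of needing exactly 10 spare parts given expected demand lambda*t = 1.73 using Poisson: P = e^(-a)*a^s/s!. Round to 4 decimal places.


a = 1.73, s = 10
e^(-a) = e^(-1.73) = 0.1773
a^s = 1.73^10 = 240.1381
s! = 3628800
P = 0.1773 * 240.1381 / 3628800
P = 0.0

0.0


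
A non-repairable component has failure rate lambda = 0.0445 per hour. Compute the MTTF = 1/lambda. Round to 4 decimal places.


lambda = 0.0445
MTTF = 1 / 0.0445
MTTF = 22.4719

22.4719


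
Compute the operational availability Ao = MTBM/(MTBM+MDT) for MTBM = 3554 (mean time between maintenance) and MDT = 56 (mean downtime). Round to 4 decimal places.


MTBM = 3554
MDT = 56
MTBM + MDT = 3610
Ao = 3554 / 3610
Ao = 0.9845

0.9845


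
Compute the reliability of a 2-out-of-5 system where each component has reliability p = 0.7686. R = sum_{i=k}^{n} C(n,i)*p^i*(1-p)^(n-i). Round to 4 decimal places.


k = 2, n = 5, p = 0.7686
i=2: C(5,2)=10 * 0.7686^2 * 0.2314^3 = 0.0732
i=3: C(5,3)=10 * 0.7686^3 * 0.2314^2 = 0.2431
i=4: C(5,4)=5 * 0.7686^4 * 0.2314^1 = 0.4038
i=5: C(5,5)=1 * 0.7686^5 * 0.2314^0 = 0.2682
R = sum of terms = 0.9883

0.9883


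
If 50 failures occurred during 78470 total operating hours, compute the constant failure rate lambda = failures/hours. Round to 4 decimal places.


failures = 50
total_hours = 78470
lambda = 50 / 78470
lambda = 0.0006

0.0006


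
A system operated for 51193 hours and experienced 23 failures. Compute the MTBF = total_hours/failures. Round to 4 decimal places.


total_hours = 51193
failures = 23
MTBF = 51193 / 23
MTBF = 2225.7826

2225.7826


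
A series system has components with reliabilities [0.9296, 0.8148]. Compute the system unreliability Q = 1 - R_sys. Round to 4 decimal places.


Components: [0.9296, 0.8148]
After component 1: product = 0.9296
After component 2: product = 0.7574
R_sys = 0.7574
Q = 1 - 0.7574 = 0.2426

0.2426


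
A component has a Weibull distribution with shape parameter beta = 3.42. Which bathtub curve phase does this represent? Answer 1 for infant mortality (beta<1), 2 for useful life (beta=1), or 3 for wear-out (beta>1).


beta = 3.42
Compare beta to 1:
beta < 1 => infant mortality (phase 1)
beta = 1 => useful life (phase 2)
beta > 1 => wear-out (phase 3)
Since beta = 3.42, this is wear-out (increasing failure rate)
Phase = 3

3


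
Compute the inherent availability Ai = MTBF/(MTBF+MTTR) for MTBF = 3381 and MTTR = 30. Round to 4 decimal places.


MTBF = 3381
MTTR = 30
MTBF + MTTR = 3411
Ai = 3381 / 3411
Ai = 0.9912

0.9912


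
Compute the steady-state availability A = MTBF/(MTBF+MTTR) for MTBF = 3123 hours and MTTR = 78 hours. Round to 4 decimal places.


MTBF = 3123
MTTR = 78
MTBF + MTTR = 3201
A = 3123 / 3201
A = 0.9756

0.9756


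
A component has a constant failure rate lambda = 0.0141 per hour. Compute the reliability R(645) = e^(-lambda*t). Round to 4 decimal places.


lambda = 0.0141
t = 645
lambda * t = 9.0945
R(t) = e^(-9.0945)
R(t) = 0.0001

0.0001


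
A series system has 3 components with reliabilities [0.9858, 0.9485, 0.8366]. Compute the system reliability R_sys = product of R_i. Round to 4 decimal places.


Components: [0.9858, 0.9485, 0.8366]
After component 1 (R=0.9858): product = 0.9858
After component 2 (R=0.9485): product = 0.935
After component 3 (R=0.8366): product = 0.7822
R_sys = 0.7822

0.7822


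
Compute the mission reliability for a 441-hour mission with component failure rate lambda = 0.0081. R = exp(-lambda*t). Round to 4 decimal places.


lambda = 0.0081
mission_time = 441
lambda * t = 0.0081 * 441 = 3.5721
R = exp(-3.5721)
R = 0.0281

0.0281


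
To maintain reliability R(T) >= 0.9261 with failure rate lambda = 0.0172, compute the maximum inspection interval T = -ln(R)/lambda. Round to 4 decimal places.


R_target = 0.9261
lambda = 0.0172
-ln(0.9261) = 0.0768
T = 0.0768 / 0.0172
T = 4.4635

4.4635


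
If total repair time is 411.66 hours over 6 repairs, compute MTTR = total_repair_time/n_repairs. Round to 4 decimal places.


total_repair_time = 411.66
n_repairs = 6
MTTR = 411.66 / 6
MTTR = 68.61

68.61


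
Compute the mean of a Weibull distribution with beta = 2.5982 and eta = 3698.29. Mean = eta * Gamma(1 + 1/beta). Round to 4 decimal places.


beta = 2.5982, eta = 3698.29
1/beta = 0.3849
1 + 1/beta = 1.3849
Gamma(1.3849) = 0.8882
Mean = 3698.29 * 0.8882
Mean = 3284.7923

3284.7923


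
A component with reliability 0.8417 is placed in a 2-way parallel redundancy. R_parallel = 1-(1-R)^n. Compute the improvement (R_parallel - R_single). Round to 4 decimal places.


R_single = 0.8417, n = 2
1 - R_single = 0.1583
(1 - R_single)^n = 0.1583^2 = 0.0251
R_parallel = 1 - 0.0251 = 0.9749
Improvement = 0.9749 - 0.8417
Improvement = 0.1332

0.1332


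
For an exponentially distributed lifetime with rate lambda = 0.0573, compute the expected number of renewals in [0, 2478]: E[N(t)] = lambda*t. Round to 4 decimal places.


lambda = 0.0573
t = 2478
E[N(t)] = lambda * t
E[N(t)] = 0.0573 * 2478
E[N(t)] = 141.9894

141.9894


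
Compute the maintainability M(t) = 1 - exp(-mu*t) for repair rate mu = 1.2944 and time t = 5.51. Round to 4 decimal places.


mu = 1.2944, t = 5.51
mu * t = 1.2944 * 5.51 = 7.1321
exp(-7.1321) = 0.0008
M(t) = 1 - 0.0008
M(t) = 0.9992

0.9992


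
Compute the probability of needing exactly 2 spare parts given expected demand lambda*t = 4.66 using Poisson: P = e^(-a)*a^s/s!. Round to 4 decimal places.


a = 4.66, s = 2
e^(-a) = e^(-4.66) = 0.0095
a^s = 4.66^2 = 21.7156
s! = 2
P = 0.0095 * 21.7156 / 2
P = 0.1028

0.1028


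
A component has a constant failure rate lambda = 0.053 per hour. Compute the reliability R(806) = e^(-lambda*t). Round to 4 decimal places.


lambda = 0.053
t = 806
lambda * t = 42.718
R(t) = e^(-42.718)
R(t) = 0.0

0.0


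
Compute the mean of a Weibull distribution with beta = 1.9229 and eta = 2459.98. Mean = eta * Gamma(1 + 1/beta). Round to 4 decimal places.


beta = 1.9229, eta = 2459.98
1/beta = 0.52
1 + 1/beta = 1.52
Gamma(1.52) = 0.887
Mean = 2459.98 * 0.887
Mean = 2182.1034

2182.1034


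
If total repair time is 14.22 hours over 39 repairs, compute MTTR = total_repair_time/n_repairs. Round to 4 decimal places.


total_repair_time = 14.22
n_repairs = 39
MTTR = 14.22 / 39
MTTR = 0.3646

0.3646


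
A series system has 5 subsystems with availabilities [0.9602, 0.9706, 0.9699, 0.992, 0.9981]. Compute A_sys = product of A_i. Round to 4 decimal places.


Subsystems: [0.9602, 0.9706, 0.9699, 0.992, 0.9981]
After subsystem 1 (A=0.9602): product = 0.9602
After subsystem 2 (A=0.9706): product = 0.932
After subsystem 3 (A=0.9699): product = 0.9039
After subsystem 4 (A=0.992): product = 0.8967
After subsystem 5 (A=0.9981): product = 0.895
A_sys = 0.895

0.895


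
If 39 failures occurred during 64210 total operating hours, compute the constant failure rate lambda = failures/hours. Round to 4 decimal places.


failures = 39
total_hours = 64210
lambda = 39 / 64210
lambda = 0.0006

0.0006


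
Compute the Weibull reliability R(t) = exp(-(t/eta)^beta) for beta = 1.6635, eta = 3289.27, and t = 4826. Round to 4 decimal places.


beta = 1.6635, eta = 3289.27, t = 4826
t/eta = 4826 / 3289.27 = 1.4672
(t/eta)^beta = 1.4672^1.6635 = 1.8921
R(t) = exp(-1.8921)
R(t) = 0.1507

0.1507


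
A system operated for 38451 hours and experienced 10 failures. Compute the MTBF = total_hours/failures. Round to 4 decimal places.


total_hours = 38451
failures = 10
MTBF = 38451 / 10
MTBF = 3845.1

3845.1


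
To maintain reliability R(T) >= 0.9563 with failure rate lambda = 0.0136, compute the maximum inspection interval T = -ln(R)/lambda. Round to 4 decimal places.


R_target = 0.9563
lambda = 0.0136
-ln(0.9563) = 0.0447
T = 0.0447 / 0.0136
T = 3.2856

3.2856


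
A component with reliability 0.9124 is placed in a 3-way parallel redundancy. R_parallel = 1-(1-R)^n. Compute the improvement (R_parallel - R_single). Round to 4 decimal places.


R_single = 0.9124, n = 3
1 - R_single = 0.0876
(1 - R_single)^n = 0.0876^3 = 0.0007
R_parallel = 1 - 0.0007 = 0.9993
Improvement = 0.9993 - 0.9124
Improvement = 0.0869

0.0869


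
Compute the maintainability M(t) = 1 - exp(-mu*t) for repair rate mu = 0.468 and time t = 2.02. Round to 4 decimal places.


mu = 0.468, t = 2.02
mu * t = 0.468 * 2.02 = 0.9454
exp(-0.9454) = 0.3885
M(t) = 1 - 0.3885
M(t) = 0.6115

0.6115


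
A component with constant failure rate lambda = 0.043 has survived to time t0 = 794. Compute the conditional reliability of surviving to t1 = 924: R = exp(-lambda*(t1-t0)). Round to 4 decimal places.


lambda = 0.043
t0 = 794, t1 = 924
t1 - t0 = 130
lambda * (t1-t0) = 0.043 * 130 = 5.59
R = exp(-5.59)
R = 0.0037

0.0037


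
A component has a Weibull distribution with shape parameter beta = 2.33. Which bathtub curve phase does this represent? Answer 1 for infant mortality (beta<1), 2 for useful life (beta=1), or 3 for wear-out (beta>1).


beta = 2.33
Compare beta to 1:
beta < 1 => infant mortality (phase 1)
beta = 1 => useful life (phase 2)
beta > 1 => wear-out (phase 3)
Since beta = 2.33, this is wear-out (increasing failure rate)
Phase = 3

3


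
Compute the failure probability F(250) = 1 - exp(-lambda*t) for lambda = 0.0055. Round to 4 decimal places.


lambda = 0.0055, t = 250
lambda * t = 1.375
exp(-1.375) = 0.2528
F(t) = 1 - 0.2528
F(t) = 0.7472

0.7472


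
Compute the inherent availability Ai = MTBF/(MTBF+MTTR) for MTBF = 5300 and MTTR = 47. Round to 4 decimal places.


MTBF = 5300
MTTR = 47
MTBF + MTTR = 5347
Ai = 5300 / 5347
Ai = 0.9912

0.9912


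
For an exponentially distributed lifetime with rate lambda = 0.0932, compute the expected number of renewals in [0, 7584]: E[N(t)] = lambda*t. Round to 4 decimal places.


lambda = 0.0932
t = 7584
E[N(t)] = lambda * t
E[N(t)] = 0.0932 * 7584
E[N(t)] = 706.8288

706.8288


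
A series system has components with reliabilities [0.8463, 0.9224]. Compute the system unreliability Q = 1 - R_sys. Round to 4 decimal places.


Components: [0.8463, 0.9224]
After component 1: product = 0.8463
After component 2: product = 0.7806
R_sys = 0.7806
Q = 1 - 0.7806 = 0.2194

0.2194


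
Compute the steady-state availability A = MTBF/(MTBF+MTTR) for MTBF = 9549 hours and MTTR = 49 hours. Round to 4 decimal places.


MTBF = 9549
MTTR = 49
MTBF + MTTR = 9598
A = 9549 / 9598
A = 0.9949

0.9949


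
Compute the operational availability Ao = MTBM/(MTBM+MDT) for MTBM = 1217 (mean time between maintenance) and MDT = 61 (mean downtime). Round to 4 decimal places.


MTBM = 1217
MDT = 61
MTBM + MDT = 1278
Ao = 1217 / 1278
Ao = 0.9523

0.9523


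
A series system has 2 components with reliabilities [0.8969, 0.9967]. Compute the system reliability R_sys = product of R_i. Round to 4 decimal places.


Components: [0.8969, 0.9967]
After component 1 (R=0.8969): product = 0.8969
After component 2 (R=0.9967): product = 0.8939
R_sys = 0.8939

0.8939


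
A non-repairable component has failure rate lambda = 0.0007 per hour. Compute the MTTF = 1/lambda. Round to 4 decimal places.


lambda = 0.0007
MTTF = 1 / 0.0007
MTTF = 1428.5714

1428.5714


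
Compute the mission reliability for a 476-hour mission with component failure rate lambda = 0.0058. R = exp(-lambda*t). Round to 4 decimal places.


lambda = 0.0058
mission_time = 476
lambda * t = 0.0058 * 476 = 2.7608
R = exp(-2.7608)
R = 0.0632

0.0632


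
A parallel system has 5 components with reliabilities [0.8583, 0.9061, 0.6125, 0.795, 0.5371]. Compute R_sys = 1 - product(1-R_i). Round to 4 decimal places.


Components: [0.8583, 0.9061, 0.6125, 0.795, 0.5371]
(1 - 0.8583) = 0.1417, running product = 0.1417
(1 - 0.9061) = 0.0939, running product = 0.0133
(1 - 0.6125) = 0.3875, running product = 0.0052
(1 - 0.795) = 0.205, running product = 0.0011
(1 - 0.5371) = 0.4629, running product = 0.0005
Product of (1-R_i) = 0.0005
R_sys = 1 - 0.0005 = 0.9995

0.9995


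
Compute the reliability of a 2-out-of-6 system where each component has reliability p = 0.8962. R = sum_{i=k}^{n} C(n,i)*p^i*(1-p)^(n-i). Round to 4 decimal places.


k = 2, n = 6, p = 0.8962
i=2: C(6,2)=15 * 0.8962^2 * 0.1038^4 = 0.0014
i=3: C(6,3)=20 * 0.8962^3 * 0.1038^3 = 0.0161
i=4: C(6,4)=15 * 0.8962^4 * 0.1038^2 = 0.1043
i=5: C(6,5)=6 * 0.8962^5 * 0.1038^1 = 0.3601
i=6: C(6,6)=1 * 0.8962^6 * 0.1038^0 = 0.5181
R = sum of terms = 0.9999

0.9999


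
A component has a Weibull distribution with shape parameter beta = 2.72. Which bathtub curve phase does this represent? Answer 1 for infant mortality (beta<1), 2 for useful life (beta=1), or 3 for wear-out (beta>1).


beta = 2.72
Compare beta to 1:
beta < 1 => infant mortality (phase 1)
beta = 1 => useful life (phase 2)
beta > 1 => wear-out (phase 3)
Since beta = 2.72, this is wear-out (increasing failure rate)
Phase = 3

3


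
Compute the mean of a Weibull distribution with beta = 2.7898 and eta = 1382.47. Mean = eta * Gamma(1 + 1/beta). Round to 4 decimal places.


beta = 2.7898, eta = 1382.47
1/beta = 0.3584
1 + 1/beta = 1.3584
Gamma(1.3584) = 0.8903
Mean = 1382.47 * 0.8903
Mean = 1230.8521

1230.8521


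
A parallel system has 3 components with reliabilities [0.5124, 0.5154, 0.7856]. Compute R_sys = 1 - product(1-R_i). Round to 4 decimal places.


Components: [0.5124, 0.5154, 0.7856]
(1 - 0.5124) = 0.4876, running product = 0.4876
(1 - 0.5154) = 0.4846, running product = 0.2363
(1 - 0.7856) = 0.2144, running product = 0.0507
Product of (1-R_i) = 0.0507
R_sys = 1 - 0.0507 = 0.9493

0.9493


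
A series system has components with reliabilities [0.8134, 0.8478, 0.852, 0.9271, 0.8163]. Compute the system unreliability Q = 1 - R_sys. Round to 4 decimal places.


Components: [0.8134, 0.8478, 0.852, 0.9271, 0.8163]
After component 1: product = 0.8134
After component 2: product = 0.6896
After component 3: product = 0.5875
After component 4: product = 0.5447
After component 5: product = 0.4446
R_sys = 0.4446
Q = 1 - 0.4446 = 0.5554

0.5554


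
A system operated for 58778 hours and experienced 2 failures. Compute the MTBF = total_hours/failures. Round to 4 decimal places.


total_hours = 58778
failures = 2
MTBF = 58778 / 2
MTBF = 29389.0

29389.0


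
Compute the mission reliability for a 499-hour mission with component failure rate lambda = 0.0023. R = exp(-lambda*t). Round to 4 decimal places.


lambda = 0.0023
mission_time = 499
lambda * t = 0.0023 * 499 = 1.1477
R = exp(-1.1477)
R = 0.3174

0.3174


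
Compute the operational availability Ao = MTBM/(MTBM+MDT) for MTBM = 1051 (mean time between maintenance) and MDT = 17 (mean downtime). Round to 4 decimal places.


MTBM = 1051
MDT = 17
MTBM + MDT = 1068
Ao = 1051 / 1068
Ao = 0.9841

0.9841


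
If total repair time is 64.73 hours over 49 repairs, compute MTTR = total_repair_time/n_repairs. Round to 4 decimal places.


total_repair_time = 64.73
n_repairs = 49
MTTR = 64.73 / 49
MTTR = 1.321

1.321


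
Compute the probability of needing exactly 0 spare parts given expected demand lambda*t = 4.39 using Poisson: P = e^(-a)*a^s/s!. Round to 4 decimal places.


a = 4.39, s = 0
e^(-a) = e^(-4.39) = 0.0124
a^s = 4.39^0 = 1.0
s! = 1
P = 0.0124 * 1.0 / 1
P = 0.0124

0.0124


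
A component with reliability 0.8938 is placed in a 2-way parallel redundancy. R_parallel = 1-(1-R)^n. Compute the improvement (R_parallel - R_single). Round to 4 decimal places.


R_single = 0.8938, n = 2
1 - R_single = 0.1062
(1 - R_single)^n = 0.1062^2 = 0.0113
R_parallel = 1 - 0.0113 = 0.9887
Improvement = 0.9887 - 0.8938
Improvement = 0.0949

0.0949


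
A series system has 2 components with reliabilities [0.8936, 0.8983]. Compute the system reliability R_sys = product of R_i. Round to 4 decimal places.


Components: [0.8936, 0.8983]
After component 1 (R=0.8936): product = 0.8936
After component 2 (R=0.8983): product = 0.8027
R_sys = 0.8027

0.8027


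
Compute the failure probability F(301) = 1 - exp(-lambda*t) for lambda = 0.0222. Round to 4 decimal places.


lambda = 0.0222, t = 301
lambda * t = 6.6822
exp(-6.6822) = 0.0013
F(t) = 1 - 0.0013
F(t) = 0.9987

0.9987


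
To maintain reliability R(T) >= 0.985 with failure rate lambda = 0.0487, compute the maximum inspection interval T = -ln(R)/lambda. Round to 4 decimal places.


R_target = 0.985
lambda = 0.0487
-ln(0.985) = 0.0151
T = 0.0151 / 0.0487
T = 0.3103

0.3103


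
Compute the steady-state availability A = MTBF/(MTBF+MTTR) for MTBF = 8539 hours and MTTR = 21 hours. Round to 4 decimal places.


MTBF = 8539
MTTR = 21
MTBF + MTTR = 8560
A = 8539 / 8560
A = 0.9975

0.9975


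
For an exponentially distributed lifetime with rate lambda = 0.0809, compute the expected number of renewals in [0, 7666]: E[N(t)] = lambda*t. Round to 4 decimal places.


lambda = 0.0809
t = 7666
E[N(t)] = lambda * t
E[N(t)] = 0.0809 * 7666
E[N(t)] = 620.1794

620.1794


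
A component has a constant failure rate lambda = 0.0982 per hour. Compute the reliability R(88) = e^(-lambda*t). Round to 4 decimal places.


lambda = 0.0982
t = 88
lambda * t = 8.6416
R(t) = e^(-8.6416)
R(t) = 0.0002

0.0002
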